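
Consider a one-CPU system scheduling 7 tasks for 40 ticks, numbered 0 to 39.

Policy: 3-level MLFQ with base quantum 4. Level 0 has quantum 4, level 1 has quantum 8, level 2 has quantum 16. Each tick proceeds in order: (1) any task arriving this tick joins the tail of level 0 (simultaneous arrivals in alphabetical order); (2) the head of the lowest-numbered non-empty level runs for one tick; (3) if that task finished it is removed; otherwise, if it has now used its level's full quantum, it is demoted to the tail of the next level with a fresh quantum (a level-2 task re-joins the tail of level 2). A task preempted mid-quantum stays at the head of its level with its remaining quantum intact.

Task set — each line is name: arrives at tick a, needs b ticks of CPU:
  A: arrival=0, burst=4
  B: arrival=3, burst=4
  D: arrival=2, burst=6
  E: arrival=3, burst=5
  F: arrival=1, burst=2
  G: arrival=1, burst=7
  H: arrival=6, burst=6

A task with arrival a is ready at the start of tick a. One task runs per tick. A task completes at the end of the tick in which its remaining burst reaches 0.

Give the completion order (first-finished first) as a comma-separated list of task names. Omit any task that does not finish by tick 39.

completion order = A, F, B, G, D, E, H

t=0: L0/L1/L2 = A/-/- → run A
t=1: L0/L1/L2 = AFG/-/- → run A
t=2: L0/L1/L2 = AFGD/-/- → run A
t=3: L0/L1/L2 = AFGDBE/-/- → run A
t=4: L0/L1/L2 = FGDBE/-/- → run F
t=5: L0/L1/L2 = FGDBE/-/- → run F
t=6: L0/L1/L2 = GDBEH/-/- → run G
t=7: L0/L1/L2 = GDBEH/-/- → run G
t=8: L0/L1/L2 = GDBEH/-/- → run G
t=9: L0/L1/L2 = GDBEH/-/- → run G
t=10: L0/L1/L2 = DBEH/G/- → run D
t=11: L0/L1/L2 = DBEH/G/- → run D
t=12: L0/L1/L2 = DBEH/G/- → run D
t=13: L0/L1/L2 = DBEH/G/- → run D
t=14: L0/L1/L2 = BEH/GD/- → run B
t=15: L0/L1/L2 = BEH/GD/- → run B
t=16: L0/L1/L2 = BEH/GD/- → run B
t=17: L0/L1/L2 = BEH/GD/- → run B
t=18: L0/L1/L2 = EH/GD/- → run E
t=19: L0/L1/L2 = EH/GD/- → run E
t=20: L0/L1/L2 = EH/GD/- → run E
t=21: L0/L1/L2 = EH/GD/- → run E
t=22: L0/L1/L2 = H/GDE/- → run H
t=23: L0/L1/L2 = H/GDE/- → run H
t=24: L0/L1/L2 = H/GDE/- → run H
t=25: L0/L1/L2 = H/GDE/- → run H
t=26: L0/L1/L2 = -/GDEH/- → run G
t=27: L0/L1/L2 = -/GDEH/- → run G
t=28: L0/L1/L2 = -/GDEH/- → run G
t=29: L0/L1/L2 = -/DEH/- → run D
t=30: L0/L1/L2 = -/DEH/- → run D
t=31: L0/L1/L2 = -/EH/- → run E
t=32: L0/L1/L2 = -/H/- → run H
t=33: L0/L1/L2 = -/H/- → run H
t=34: (idle)
t=35: (idle)
t=36: (idle)
t=37: (idle)
t=38: (idle)
t=39: (idle)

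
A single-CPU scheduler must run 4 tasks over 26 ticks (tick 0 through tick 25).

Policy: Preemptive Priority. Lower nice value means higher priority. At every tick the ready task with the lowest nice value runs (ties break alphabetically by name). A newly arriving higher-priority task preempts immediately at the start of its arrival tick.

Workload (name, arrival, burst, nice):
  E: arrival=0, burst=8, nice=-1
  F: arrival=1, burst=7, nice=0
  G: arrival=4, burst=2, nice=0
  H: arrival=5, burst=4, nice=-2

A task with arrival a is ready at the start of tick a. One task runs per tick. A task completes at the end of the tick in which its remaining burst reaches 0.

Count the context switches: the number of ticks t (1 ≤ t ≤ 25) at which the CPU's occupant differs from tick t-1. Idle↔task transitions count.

t=0: ready={E} → run E
t=1: ready={E,F} → run E
t=2: ready={E,F} → run E
t=3: ready={E,F} → run E
t=4: ready={E,F,G} → run E
t=5: ready={E,F,G,H} → run H
t=6: ready={E,F,G,H} → run H
t=7: ready={E,F,G,H} → run H
t=8: ready={E,F,G,H} → run H
t=9: ready={E,F,G} → run E
t=10: ready={E,F,G} → run E
t=11: ready={E,F,G} → run E
t=12: ready={F,G} → run F
t=13: ready={F,G} → run F
t=14: ready={F,G} → run F
t=15: ready={F,G} → run F
t=16: ready={F,G} → run F
t=17: ready={F,G} → run F
t=18: ready={F,G} → run F
t=19: ready={G} → run G
t=20: ready={G} → run G
t=21: (idle)
t=22: (idle)
t=23: (idle)
t=24: (idle)
t=25: (idle)

context switches = 5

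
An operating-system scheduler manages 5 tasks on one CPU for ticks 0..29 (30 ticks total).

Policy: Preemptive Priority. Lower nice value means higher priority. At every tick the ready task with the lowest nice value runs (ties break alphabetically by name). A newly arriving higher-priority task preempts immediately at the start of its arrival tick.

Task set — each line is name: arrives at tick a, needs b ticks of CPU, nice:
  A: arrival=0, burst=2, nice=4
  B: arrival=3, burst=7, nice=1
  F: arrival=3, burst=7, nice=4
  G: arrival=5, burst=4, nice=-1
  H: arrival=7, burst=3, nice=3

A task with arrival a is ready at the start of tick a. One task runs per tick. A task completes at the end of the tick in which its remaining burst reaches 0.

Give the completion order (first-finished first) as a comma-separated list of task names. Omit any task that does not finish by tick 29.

completion order = A, G, B, H, F

t=0: ready={A} → run A
t=1: ready={A} → run A
t=2: (idle)
t=3: ready={B,F} → run B
t=4: ready={B,F} → run B
t=5: ready={B,F,G} → run G
t=6: ready={B,F,G} → run G
t=7: ready={B,F,G,H} → run G
t=8: ready={B,F,G,H} → run G
t=9: ready={B,F,H} → run B
t=10: ready={B,F,H} → run B
t=11: ready={B,F,H} → run B
t=12: ready={B,F,H} → run B
t=13: ready={B,F,H} → run B
t=14: ready={F,H} → run H
t=15: ready={F,H} → run H
t=16: ready={F,H} → run H
t=17: ready={F} → run F
t=18: ready={F} → run F
t=19: ready={F} → run F
t=20: ready={F} → run F
t=21: ready={F} → run F
t=22: ready={F} → run F
t=23: ready={F} → run F
t=24: (idle)
t=25: (idle)
t=26: (idle)
t=27: (idle)
t=28: (idle)
t=29: (idle)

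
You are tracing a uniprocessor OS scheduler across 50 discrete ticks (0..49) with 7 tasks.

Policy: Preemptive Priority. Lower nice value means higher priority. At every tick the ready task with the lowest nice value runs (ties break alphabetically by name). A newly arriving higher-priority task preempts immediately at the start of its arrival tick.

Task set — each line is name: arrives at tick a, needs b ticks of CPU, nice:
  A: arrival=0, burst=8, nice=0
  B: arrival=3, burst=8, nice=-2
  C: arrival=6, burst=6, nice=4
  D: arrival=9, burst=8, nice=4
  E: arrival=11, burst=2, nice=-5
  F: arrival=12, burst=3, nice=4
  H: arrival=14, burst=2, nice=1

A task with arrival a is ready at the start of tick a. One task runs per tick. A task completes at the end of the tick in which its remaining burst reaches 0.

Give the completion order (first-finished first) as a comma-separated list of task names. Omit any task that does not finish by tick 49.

t=0: ready={A} → run A
t=1: ready={A} → run A
t=2: ready={A} → run A
t=3: ready={A,B} → run B
t=4: ready={A,B} → run B
t=5: ready={A,B} → run B
t=6: ready={A,B,C} → run B
t=7: ready={A,B,C} → run B
t=8: ready={A,B,C} → run B
t=9: ready={A,B,C,D} → run B
t=10: ready={A,B,C,D} → run B
t=11: ready={A,C,D,E} → run E
t=12: ready={A,C,D,E,F} → run E
t=13: ready={A,C,D,F} → run A
t=14: ready={A,C,D,F,H} → run A
t=15: ready={A,C,D,F,H} → run A
t=16: ready={A,C,D,F,H} → run A
t=17: ready={A,C,D,F,H} → run A
t=18: ready={C,D,F,H} → run H
t=19: ready={C,D,F,H} → run H
t=20: ready={C,D,F} → run C
t=21: ready={C,D,F} → run C
t=22: ready={C,D,F} → run C
t=23: ready={C,D,F} → run C
t=24: ready={C,D,F} → run C
t=25: ready={C,D,F} → run C
t=26: ready={D,F} → run D
t=27: ready={D,F} → run D
t=28: ready={D,F} → run D
t=29: ready={D,F} → run D
t=30: ready={D,F} → run D
t=31: ready={D,F} → run D
t=32: ready={D,F} → run D
t=33: ready={D,F} → run D
t=34: ready={F} → run F
t=35: ready={F} → run F
t=36: ready={F} → run F
t=37: (idle)
t=38: (idle)
t=39: (idle)
t=40: (idle)
t=41: (idle)
t=42: (idle)
t=43: (idle)
t=44: (idle)
t=45: (idle)
t=46: (idle)
t=47: (idle)
t=48: (idle)
t=49: (idle)

completion order = B, E, A, H, C, D, F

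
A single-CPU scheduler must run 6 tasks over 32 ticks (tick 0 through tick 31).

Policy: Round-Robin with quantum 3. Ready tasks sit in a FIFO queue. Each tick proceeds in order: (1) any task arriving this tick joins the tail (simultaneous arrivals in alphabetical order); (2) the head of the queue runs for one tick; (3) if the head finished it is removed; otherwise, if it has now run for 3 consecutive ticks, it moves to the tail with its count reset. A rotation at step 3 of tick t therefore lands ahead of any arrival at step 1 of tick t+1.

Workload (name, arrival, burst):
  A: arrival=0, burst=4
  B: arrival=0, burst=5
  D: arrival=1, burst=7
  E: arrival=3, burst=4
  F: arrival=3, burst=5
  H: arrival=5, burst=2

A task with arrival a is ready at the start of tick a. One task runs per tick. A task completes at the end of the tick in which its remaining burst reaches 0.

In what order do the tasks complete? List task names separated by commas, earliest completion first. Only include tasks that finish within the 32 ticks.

completion order = A, H, B, E, F, D

t=0: queue=[A,B] q_used=0 → run A
t=1: queue=[A,B,D] q_used=1 → run A
t=2: queue=[A,B,D] q_used=2 → run A
t=3: queue=[B,D,A,E,F] q_used=0 → run B
t=4: queue=[B,D,A,E,F] q_used=1 → run B
t=5: queue=[B,D,A,E,F,H] q_used=2 → run B
t=6: queue=[D,A,E,F,H,B] q_used=0 → run D
t=7: queue=[D,A,E,F,H,B] q_used=1 → run D
t=8: queue=[D,A,E,F,H,B] q_used=2 → run D
t=9: queue=[A,E,F,H,B,D] q_used=0 → run A
t=10: queue=[E,F,H,B,D] q_used=0 → run E
t=11: queue=[E,F,H,B,D] q_used=1 → run E
t=12: queue=[E,F,H,B,D] q_used=2 → run E
t=13: queue=[F,H,B,D,E] q_used=0 → run F
t=14: queue=[F,H,B,D,E] q_used=1 → run F
t=15: queue=[F,H,B,D,E] q_used=2 → run F
t=16: queue=[H,B,D,E,F] q_used=0 → run H
t=17: queue=[H,B,D,E,F] q_used=1 → run H
t=18: queue=[B,D,E,F] q_used=0 → run B
t=19: queue=[B,D,E,F] q_used=1 → run B
t=20: queue=[D,E,F] q_used=0 → run D
t=21: queue=[D,E,F] q_used=1 → run D
t=22: queue=[D,E,F] q_used=2 → run D
t=23: queue=[E,F,D] q_used=0 → run E
t=24: queue=[F,D] q_used=0 → run F
t=25: queue=[F,D] q_used=1 → run F
t=26: queue=[D] q_used=0 → run D
t=27: (idle)
t=28: (idle)
t=29: (idle)
t=30: (idle)
t=31: (idle)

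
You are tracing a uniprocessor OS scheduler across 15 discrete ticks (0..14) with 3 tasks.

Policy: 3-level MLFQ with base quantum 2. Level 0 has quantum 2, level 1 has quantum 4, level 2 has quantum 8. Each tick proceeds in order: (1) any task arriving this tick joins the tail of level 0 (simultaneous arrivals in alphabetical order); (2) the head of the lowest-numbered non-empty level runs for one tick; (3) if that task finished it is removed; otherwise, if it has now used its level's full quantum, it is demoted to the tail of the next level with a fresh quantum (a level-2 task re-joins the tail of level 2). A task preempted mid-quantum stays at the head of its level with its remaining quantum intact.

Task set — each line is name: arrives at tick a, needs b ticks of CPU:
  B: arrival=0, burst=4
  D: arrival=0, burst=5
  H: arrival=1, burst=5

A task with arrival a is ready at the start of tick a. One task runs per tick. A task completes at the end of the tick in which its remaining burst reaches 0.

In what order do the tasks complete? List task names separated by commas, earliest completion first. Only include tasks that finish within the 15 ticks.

completion order = B, D, H

t=0: L0/L1/L2 = BD/-/- → run B
t=1: L0/L1/L2 = BDH/-/- → run B
t=2: L0/L1/L2 = DH/B/- → run D
t=3: L0/L1/L2 = DH/B/- → run D
t=4: L0/L1/L2 = H/BD/- → run H
t=5: L0/L1/L2 = H/BD/- → run H
t=6: L0/L1/L2 = -/BDH/- → run B
t=7: L0/L1/L2 = -/BDH/- → run B
t=8: L0/L1/L2 = -/DH/- → run D
t=9: L0/L1/L2 = -/DH/- → run D
t=10: L0/L1/L2 = -/DH/- → run D
t=11: L0/L1/L2 = -/H/- → run H
t=12: L0/L1/L2 = -/H/- → run H
t=13: L0/L1/L2 = -/H/- → run H
t=14: (idle)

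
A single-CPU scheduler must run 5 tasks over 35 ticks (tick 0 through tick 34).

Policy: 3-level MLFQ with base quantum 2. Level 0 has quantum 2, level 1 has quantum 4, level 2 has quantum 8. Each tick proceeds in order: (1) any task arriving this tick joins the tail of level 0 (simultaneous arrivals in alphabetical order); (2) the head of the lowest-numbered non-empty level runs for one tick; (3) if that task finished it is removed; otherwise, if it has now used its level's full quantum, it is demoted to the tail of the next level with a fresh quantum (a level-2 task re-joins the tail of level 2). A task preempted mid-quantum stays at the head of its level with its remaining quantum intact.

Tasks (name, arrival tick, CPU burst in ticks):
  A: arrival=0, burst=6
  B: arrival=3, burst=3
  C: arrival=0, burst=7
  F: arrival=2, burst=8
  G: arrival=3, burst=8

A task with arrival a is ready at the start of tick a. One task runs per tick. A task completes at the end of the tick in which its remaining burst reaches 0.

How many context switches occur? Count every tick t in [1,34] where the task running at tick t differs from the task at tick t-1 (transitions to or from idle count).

t=0: L0/L1/L2 = AC/-/- → run A
t=1: L0/L1/L2 = AC/-/- → run A
t=2: L0/L1/L2 = CF/A/- → run C
t=3: L0/L1/L2 = CFBG/A/- → run C
t=4: L0/L1/L2 = FBG/AC/- → run F
t=5: L0/L1/L2 = FBG/AC/- → run F
t=6: L0/L1/L2 = BG/ACF/- → run B
t=7: L0/L1/L2 = BG/ACF/- → run B
t=8: L0/L1/L2 = G/ACFB/- → run G
t=9: L0/L1/L2 = G/ACFB/- → run G
t=10: L0/L1/L2 = -/ACFBG/- → run A
t=11: L0/L1/L2 = -/ACFBG/- → run A
t=12: L0/L1/L2 = -/ACFBG/- → run A
t=13: L0/L1/L2 = -/ACFBG/- → run A
t=14: L0/L1/L2 = -/CFBG/- → run C
t=15: L0/L1/L2 = -/CFBG/- → run C
t=16: L0/L1/L2 = -/CFBG/- → run C
t=17: L0/L1/L2 = -/CFBG/- → run C
t=18: L0/L1/L2 = -/FBG/C → run F
t=19: L0/L1/L2 = -/FBG/C → run F
t=20: L0/L1/L2 = -/FBG/C → run F
t=21: L0/L1/L2 = -/FBG/C → run F
t=22: L0/L1/L2 = -/BG/CF → run B
t=23: L0/L1/L2 = -/G/CF → run G
t=24: L0/L1/L2 = -/G/CF → run G
t=25: L0/L1/L2 = -/G/CF → run G
t=26: L0/L1/L2 = -/G/CF → run G
t=27: L0/L1/L2 = -/-/CFG → run C
t=28: L0/L1/L2 = -/-/FG → run F
t=29: L0/L1/L2 = -/-/FG → run F
t=30: L0/L1/L2 = -/-/G → run G
t=31: L0/L1/L2 = -/-/G → run G
t=32: (idle)
t=33: (idle)
t=34: (idle)

context switches = 13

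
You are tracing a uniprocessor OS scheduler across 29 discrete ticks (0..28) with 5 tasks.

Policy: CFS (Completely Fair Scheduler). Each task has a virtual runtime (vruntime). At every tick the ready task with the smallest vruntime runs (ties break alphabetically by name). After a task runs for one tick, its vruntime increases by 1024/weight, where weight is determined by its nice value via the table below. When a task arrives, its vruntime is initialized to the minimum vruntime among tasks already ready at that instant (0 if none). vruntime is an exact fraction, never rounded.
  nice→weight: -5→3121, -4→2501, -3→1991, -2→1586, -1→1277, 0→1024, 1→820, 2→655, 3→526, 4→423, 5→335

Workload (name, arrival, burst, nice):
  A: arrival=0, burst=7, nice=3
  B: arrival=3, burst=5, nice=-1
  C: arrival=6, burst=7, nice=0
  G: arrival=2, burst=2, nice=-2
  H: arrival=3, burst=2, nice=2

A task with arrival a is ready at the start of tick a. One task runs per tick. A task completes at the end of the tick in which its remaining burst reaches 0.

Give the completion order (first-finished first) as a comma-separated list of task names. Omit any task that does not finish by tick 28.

t=0: vr[A=0] → run A
t=1: vr[A=512/263] → run A
t=2: vr[A=1024/263 G=1024/263] → run A
t=3: vr[A=1536/263 B=1024/263 G=1024/263 H=1024/263] → run B
t=4: vr[A=1536/263 B=1576960/335851 G=1024/263 H=1024/263] → run G
t=5: vr[A=1536/263 B=1576960/335851 G=946688/208559 H=1024/263] → run H
t=6: vr[A=1536/263 B=1576960/335851 C=946688/208559 G=946688/208559 H=940032/172265] → run C
t=7: vr[A=1536/263 B=1576960/335851 C=1155247/208559 G=946688/208559 H=940032/172265] → run G
t=8: vr[A=1536/263 B=1576960/335851 C=1155247/208559 H=940032/172265] → run B
t=9: vr[A=1536/263 B=1846272/335851 C=1155247/208559 H=940032/172265] → run H
t=10: vr[A=1536/263 B=1846272/335851 C=1155247/208559] → run B
t=11: vr[A=1536/263 B=2115584/335851 C=1155247/208559] → run C
t=12: vr[A=1536/263 B=2115584/335851 C=1363806/208559] → run A
t=13: vr[A=2048/263 B=2115584/335851 C=1363806/208559] → run B
t=14: vr[A=2048/263 B=2384896/335851 C=1363806/208559] → run C
t=15: vr[A=2048/263 B=2384896/335851 C=1572365/208559] → run B
t=16: vr[A=2048/263 C=1572365/208559] → run C
t=17: vr[A=2048/263 C=1780924/208559] → run A
t=18: vr[A=2560/263 C=1780924/208559] → run C
t=19: vr[A=2560/263 C=1989483/208559] → run C
t=20: vr[A=2560/263 C=2198042/208559] → run A
t=21: vr[A=3072/263 C=2198042/208559] → run C
t=22: vr[A=3072/263] → run A
t=23: (idle)
t=24: (idle)
t=25: (idle)
t=26: (idle)
t=27: (idle)
t=28: (idle)

completion order = G, H, B, C, A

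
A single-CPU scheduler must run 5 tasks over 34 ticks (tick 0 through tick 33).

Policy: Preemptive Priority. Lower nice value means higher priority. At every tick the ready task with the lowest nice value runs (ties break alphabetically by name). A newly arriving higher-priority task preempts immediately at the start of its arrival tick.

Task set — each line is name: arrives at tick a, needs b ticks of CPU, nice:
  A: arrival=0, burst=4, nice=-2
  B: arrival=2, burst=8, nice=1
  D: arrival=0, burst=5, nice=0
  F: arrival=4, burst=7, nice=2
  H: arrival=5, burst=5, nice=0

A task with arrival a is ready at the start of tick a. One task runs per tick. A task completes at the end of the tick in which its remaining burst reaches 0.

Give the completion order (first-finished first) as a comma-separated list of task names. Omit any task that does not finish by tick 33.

completion order = A, D, H, B, F

t=0: ready={A,D} → run A
t=1: ready={A,D} → run A
t=2: ready={A,B,D} → run A
t=3: ready={A,B,D} → run A
t=4: ready={B,D,F} → run D
t=5: ready={B,D,F,H} → run D
t=6: ready={B,D,F,H} → run D
t=7: ready={B,D,F,H} → run D
t=8: ready={B,D,F,H} → run D
t=9: ready={B,F,H} → run H
t=10: ready={B,F,H} → run H
t=11: ready={B,F,H} → run H
t=12: ready={B,F,H} → run H
t=13: ready={B,F,H} → run H
t=14: ready={B,F} → run B
t=15: ready={B,F} → run B
t=16: ready={B,F} → run B
t=17: ready={B,F} → run B
t=18: ready={B,F} → run B
t=19: ready={B,F} → run B
t=20: ready={B,F} → run B
t=21: ready={B,F} → run B
t=22: ready={F} → run F
t=23: ready={F} → run F
t=24: ready={F} → run F
t=25: ready={F} → run F
t=26: ready={F} → run F
t=27: ready={F} → run F
t=28: ready={F} → run F
t=29: (idle)
t=30: (idle)
t=31: (idle)
t=32: (idle)
t=33: (idle)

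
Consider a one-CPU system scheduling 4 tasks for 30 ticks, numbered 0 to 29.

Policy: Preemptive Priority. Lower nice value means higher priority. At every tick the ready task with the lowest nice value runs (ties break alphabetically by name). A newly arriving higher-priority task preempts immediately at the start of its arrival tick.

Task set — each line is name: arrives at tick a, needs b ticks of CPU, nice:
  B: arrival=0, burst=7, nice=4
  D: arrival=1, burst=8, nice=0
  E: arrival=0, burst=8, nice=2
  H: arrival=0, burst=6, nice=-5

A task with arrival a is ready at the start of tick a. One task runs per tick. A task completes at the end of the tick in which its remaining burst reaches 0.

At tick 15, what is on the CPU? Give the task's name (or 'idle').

running at tick 15 = E

t=0: ready={B,E,H} → run H
t=1: ready={B,D,E,H} → run H
t=2: ready={B,D,E,H} → run H
t=3: ready={B,D,E,H} → run H
t=4: ready={B,D,E,H} → run H
t=5: ready={B,D,E,H} → run H
t=6: ready={B,D,E} → run D
t=7: ready={B,D,E} → run D
t=8: ready={B,D,E} → run D
t=9: ready={B,D,E} → run D
t=10: ready={B,D,E} → run D
t=11: ready={B,D,E} → run D
t=12: ready={B,D,E} → run D
t=13: ready={B,D,E} → run D
t=14: ready={B,E} → run E
t=15: ready={B,E} → run E
t=16: ready={B,E} → run E
t=17: ready={B,E} → run E
t=18: ready={B,E} → run E
t=19: ready={B,E} → run E
t=20: ready={B,E} → run E
t=21: ready={B,E} → run E
t=22: ready={B} → run B
t=23: ready={B} → run B
t=24: ready={B} → run B
t=25: ready={B} → run B
t=26: ready={B} → run B
t=27: ready={B} → run B
t=28: ready={B} → run B
t=29: (idle)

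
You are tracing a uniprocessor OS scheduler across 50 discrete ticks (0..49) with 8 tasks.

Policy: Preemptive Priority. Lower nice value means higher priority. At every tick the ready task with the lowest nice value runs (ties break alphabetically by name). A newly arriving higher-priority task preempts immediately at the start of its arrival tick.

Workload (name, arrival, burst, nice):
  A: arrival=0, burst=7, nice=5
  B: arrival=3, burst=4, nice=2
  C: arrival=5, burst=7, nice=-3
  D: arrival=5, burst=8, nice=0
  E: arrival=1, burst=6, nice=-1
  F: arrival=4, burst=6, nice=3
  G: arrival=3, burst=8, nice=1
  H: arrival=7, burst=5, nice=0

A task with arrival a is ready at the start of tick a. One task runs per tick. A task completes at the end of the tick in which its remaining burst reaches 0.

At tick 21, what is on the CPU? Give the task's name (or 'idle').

running at tick 21 = D

t=0: ready={A} → run A
t=1: ready={A,E} → run E
t=2: ready={A,E} → run E
t=3: ready={A,B,E,G} → run E
t=4: ready={A,B,E,F,G} → run E
t=5: ready={A,B,C,D,E,F,G} → run C
t=6: ready={A,B,C,D,E,F,G} → run C
t=7: ready={A,B,C,D,E,F,G,H} → run C
t=8: ready={A,B,C,D,E,F,G,H} → run C
t=9: ready={A,B,C,D,E,F,G,H} → run C
t=10: ready={A,B,C,D,E,F,G,H} → run C
t=11: ready={A,B,C,D,E,F,G,H} → run C
t=12: ready={A,B,D,E,F,G,H} → run E
t=13: ready={A,B,D,E,F,G,H} → run E
t=14: ready={A,B,D,F,G,H} → run D
t=15: ready={A,B,D,F,G,H} → run D
t=16: ready={A,B,D,F,G,H} → run D
t=17: ready={A,B,D,F,G,H} → run D
t=18: ready={A,B,D,F,G,H} → run D
t=19: ready={A,B,D,F,G,H} → run D
t=20: ready={A,B,D,F,G,H} → run D
t=21: ready={A,B,D,F,G,H} → run D
t=22: ready={A,B,F,G,H} → run H
t=23: ready={A,B,F,G,H} → run H
t=24: ready={A,B,F,G,H} → run H
t=25: ready={A,B,F,G,H} → run H
t=26: ready={A,B,F,G,H} → run H
t=27: ready={A,B,F,G} → run G
t=28: ready={A,B,F,G} → run G
t=29: ready={A,B,F,G} → run G
t=30: ready={A,B,F,G} → run G
t=31: ready={A,B,F,G} → run G
t=32: ready={A,B,F,G} → run G
t=33: ready={A,B,F,G} → run G
t=34: ready={A,B,F,G} → run G
t=35: ready={A,B,F} → run B
t=36: ready={A,B,F} → run B
t=37: ready={A,B,F} → run B
t=38: ready={A,B,F} → run B
t=39: ready={A,F} → run F
t=40: ready={A,F} → run F
t=41: ready={A,F} → run F
t=42: ready={A,F} → run F
t=43: ready={A,F} → run F
t=44: ready={A,F} → run F
t=45: ready={A} → run A
t=46: ready={A} → run A
t=47: ready={A} → run A
t=48: ready={A} → run A
t=49: ready={A} → run A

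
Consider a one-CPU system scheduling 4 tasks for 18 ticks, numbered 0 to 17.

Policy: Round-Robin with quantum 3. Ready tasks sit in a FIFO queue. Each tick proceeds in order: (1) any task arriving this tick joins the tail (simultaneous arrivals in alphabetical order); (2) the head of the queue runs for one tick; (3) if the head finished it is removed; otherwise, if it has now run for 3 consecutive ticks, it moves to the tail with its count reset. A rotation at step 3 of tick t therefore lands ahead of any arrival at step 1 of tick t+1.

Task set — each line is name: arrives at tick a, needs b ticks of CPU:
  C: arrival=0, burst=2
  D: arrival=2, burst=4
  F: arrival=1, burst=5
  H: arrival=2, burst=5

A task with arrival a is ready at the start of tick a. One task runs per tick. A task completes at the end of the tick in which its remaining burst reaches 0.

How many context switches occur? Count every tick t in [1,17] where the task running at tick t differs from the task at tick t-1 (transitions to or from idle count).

t=0: queue=[C] q_used=0 → run C
t=1: queue=[C,F] q_used=1 → run C
t=2: queue=[F,D,H] q_used=0 → run F
t=3: queue=[F,D,H] q_used=1 → run F
t=4: queue=[F,D,H] q_used=2 → run F
t=5: queue=[D,H,F] q_used=0 → run D
t=6: queue=[D,H,F] q_used=1 → run D
t=7: queue=[D,H,F] q_used=2 → run D
t=8: queue=[H,F,D] q_used=0 → run H
t=9: queue=[H,F,D] q_used=1 → run H
t=10: queue=[H,F,D] q_used=2 → run H
t=11: queue=[F,D,H] q_used=0 → run F
t=12: queue=[F,D,H] q_used=1 → run F
t=13: queue=[D,H] q_used=0 → run D
t=14: queue=[H] q_used=0 → run H
t=15: queue=[H] q_used=1 → run H
t=16: (idle)
t=17: (idle)

context switches = 7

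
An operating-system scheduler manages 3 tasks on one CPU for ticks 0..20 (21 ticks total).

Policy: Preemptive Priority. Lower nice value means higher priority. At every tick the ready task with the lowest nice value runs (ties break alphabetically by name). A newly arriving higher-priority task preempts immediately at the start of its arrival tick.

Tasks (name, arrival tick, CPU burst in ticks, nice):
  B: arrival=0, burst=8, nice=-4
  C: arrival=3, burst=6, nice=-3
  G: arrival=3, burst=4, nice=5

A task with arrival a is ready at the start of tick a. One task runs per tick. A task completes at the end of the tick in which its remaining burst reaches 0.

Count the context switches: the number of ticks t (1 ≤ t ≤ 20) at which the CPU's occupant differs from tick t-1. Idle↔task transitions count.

t=0: ready={B} → run B
t=1: ready={B} → run B
t=2: ready={B} → run B
t=3: ready={B,C,G} → run B
t=4: ready={B,C,G} → run B
t=5: ready={B,C,G} → run B
t=6: ready={B,C,G} → run B
t=7: ready={B,C,G} → run B
t=8: ready={C,G} → run C
t=9: ready={C,G} → run C
t=10: ready={C,G} → run C
t=11: ready={C,G} → run C
t=12: ready={C,G} → run C
t=13: ready={C,G} → run C
t=14: ready={G} → run G
t=15: ready={G} → run G
t=16: ready={G} → run G
t=17: ready={G} → run G
t=18: (idle)
t=19: (idle)
t=20: (idle)

context switches = 3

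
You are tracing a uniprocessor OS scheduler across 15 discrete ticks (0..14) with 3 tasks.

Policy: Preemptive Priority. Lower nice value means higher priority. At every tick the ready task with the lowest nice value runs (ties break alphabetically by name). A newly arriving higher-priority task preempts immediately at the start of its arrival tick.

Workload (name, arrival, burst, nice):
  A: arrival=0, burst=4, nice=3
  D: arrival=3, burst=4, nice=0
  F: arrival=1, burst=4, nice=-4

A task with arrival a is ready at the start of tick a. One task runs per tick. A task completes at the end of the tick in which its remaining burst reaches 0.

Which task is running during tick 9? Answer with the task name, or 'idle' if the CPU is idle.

running at tick 9 = A

t=0: ready={A} → run A
t=1: ready={A,F} → run F
t=2: ready={A,F} → run F
t=3: ready={A,D,F} → run F
t=4: ready={A,D,F} → run F
t=5: ready={A,D} → run D
t=6: ready={A,D} → run D
t=7: ready={A,D} → run D
t=8: ready={A,D} → run D
t=9: ready={A} → run A
t=10: ready={A} → run A
t=11: ready={A} → run A
t=12: (idle)
t=13: (idle)
t=14: (idle)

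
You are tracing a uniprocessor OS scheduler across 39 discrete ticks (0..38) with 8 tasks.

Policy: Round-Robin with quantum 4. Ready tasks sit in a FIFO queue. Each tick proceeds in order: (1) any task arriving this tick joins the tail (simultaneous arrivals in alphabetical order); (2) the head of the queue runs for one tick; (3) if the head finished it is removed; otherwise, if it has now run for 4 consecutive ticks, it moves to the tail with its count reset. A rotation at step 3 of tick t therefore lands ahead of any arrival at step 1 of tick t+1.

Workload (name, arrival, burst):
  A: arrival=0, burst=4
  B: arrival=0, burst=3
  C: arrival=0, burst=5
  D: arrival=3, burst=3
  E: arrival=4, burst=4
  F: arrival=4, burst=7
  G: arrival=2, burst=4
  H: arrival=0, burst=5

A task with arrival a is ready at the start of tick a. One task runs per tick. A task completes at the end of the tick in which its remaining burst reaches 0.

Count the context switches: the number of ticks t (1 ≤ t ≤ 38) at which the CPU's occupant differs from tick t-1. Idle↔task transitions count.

context switches = 11

t=0: queue=[A,B,C,H] q_used=0 → run A
t=1: queue=[A,B,C,H] q_used=1 → run A
t=2: queue=[A,B,C,H,G] q_used=2 → run A
t=3: queue=[A,B,C,H,G,D] q_used=3 → run A
t=4: queue=[B,C,H,G,D,E,F] q_used=0 → run B
t=5: queue=[B,C,H,G,D,E,F] q_used=1 → run B
t=6: queue=[B,C,H,G,D,E,F] q_used=2 → run B
t=7: queue=[C,H,G,D,E,F] q_used=0 → run C
t=8: queue=[C,H,G,D,E,F] q_used=1 → run C
t=9: queue=[C,H,G,D,E,F] q_used=2 → run C
t=10: queue=[C,H,G,D,E,F] q_used=3 → run C
t=11: queue=[H,G,D,E,F,C] q_used=0 → run H
t=12: queue=[H,G,D,E,F,C] q_used=1 → run H
t=13: queue=[H,G,D,E,F,C] q_used=2 → run H
t=14: queue=[H,G,D,E,F,C] q_used=3 → run H
t=15: queue=[G,D,E,F,C,H] q_used=0 → run G
t=16: queue=[G,D,E,F,C,H] q_used=1 → run G
t=17: queue=[G,D,E,F,C,H] q_used=2 → run G
t=18: queue=[G,D,E,F,C,H] q_used=3 → run G
t=19: queue=[D,E,F,C,H] q_used=0 → run D
t=20: queue=[D,E,F,C,H] q_used=1 → run D
t=21: queue=[D,E,F,C,H] q_used=2 → run D
t=22: queue=[E,F,C,H] q_used=0 → run E
t=23: queue=[E,F,C,H] q_used=1 → run E
t=24: queue=[E,F,C,H] q_used=2 → run E
t=25: queue=[E,F,C,H] q_used=3 → run E
t=26: queue=[F,C,H] q_used=0 → run F
t=27: queue=[F,C,H] q_used=1 → run F
t=28: queue=[F,C,H] q_used=2 → run F
t=29: queue=[F,C,H] q_used=3 → run F
t=30: queue=[C,H,F] q_used=0 → run C
t=31: queue=[H,F] q_used=0 → run H
t=32: queue=[F] q_used=0 → run F
t=33: queue=[F] q_used=1 → run F
t=34: queue=[F] q_used=2 → run F
t=35: (idle)
t=36: (idle)
t=37: (idle)
t=38: (idle)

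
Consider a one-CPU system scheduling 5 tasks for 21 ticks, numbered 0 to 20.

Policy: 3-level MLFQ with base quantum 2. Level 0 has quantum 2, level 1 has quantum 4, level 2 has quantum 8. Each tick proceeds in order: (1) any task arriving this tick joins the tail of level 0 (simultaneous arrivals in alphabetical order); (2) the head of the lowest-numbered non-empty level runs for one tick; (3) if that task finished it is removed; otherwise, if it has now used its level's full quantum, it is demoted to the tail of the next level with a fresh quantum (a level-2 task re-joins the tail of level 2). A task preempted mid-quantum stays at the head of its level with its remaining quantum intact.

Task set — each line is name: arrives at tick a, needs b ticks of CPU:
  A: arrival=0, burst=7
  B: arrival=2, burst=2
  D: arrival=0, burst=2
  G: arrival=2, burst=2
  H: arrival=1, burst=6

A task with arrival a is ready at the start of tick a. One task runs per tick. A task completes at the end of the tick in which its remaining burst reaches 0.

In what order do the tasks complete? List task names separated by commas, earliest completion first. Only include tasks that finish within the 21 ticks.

t=0: L0/L1/L2 = AD/-/- → run A
t=1: L0/L1/L2 = ADH/-/- → run A
t=2: L0/L1/L2 = DHBG/A/- → run D
t=3: L0/L1/L2 = DHBG/A/- → run D
t=4: L0/L1/L2 = HBG/A/- → run H
t=5: L0/L1/L2 = HBG/A/- → run H
t=6: L0/L1/L2 = BG/AH/- → run B
t=7: L0/L1/L2 = BG/AH/- → run B
t=8: L0/L1/L2 = G/AH/- → run G
t=9: L0/L1/L2 = G/AH/- → run G
t=10: L0/L1/L2 = -/AH/- → run A
t=11: L0/L1/L2 = -/AH/- → run A
t=12: L0/L1/L2 = -/AH/- → run A
t=13: L0/L1/L2 = -/AH/- → run A
t=14: L0/L1/L2 = -/H/A → run H
t=15: L0/L1/L2 = -/H/A → run H
t=16: L0/L1/L2 = -/H/A → run H
t=17: L0/L1/L2 = -/H/A → run H
t=18: L0/L1/L2 = -/-/A → run A
t=19: (idle)
t=20: (idle)

completion order = D, B, G, H, A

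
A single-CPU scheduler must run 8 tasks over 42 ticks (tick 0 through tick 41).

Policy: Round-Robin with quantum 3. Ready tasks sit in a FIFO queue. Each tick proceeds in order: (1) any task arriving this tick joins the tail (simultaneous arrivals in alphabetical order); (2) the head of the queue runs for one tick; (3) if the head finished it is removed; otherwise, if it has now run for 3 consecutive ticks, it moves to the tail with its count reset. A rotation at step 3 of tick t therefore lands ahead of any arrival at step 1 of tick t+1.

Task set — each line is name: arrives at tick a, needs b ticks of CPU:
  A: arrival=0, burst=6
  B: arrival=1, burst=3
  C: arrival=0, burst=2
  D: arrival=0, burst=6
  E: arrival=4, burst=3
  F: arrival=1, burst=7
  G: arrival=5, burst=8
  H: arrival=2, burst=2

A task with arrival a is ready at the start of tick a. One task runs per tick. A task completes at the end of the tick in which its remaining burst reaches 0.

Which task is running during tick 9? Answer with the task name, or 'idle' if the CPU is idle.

running at tick 9 = B

t=0: queue=[A,C,D] q_used=0 → run A
t=1: queue=[A,C,D,B,F] q_used=1 → run A
t=2: queue=[A,C,D,B,F,H] q_used=2 → run A
t=3: queue=[C,D,B,F,H,A] q_used=0 → run C
t=4: queue=[C,D,B,F,H,A,E] q_used=1 → run C
t=5: queue=[D,B,F,H,A,E,G] q_used=0 → run D
t=6: queue=[D,B,F,H,A,E,G] q_used=1 → run D
t=7: queue=[D,B,F,H,A,E,G] q_used=2 → run D
t=8: queue=[B,F,H,A,E,G,D] q_used=0 → run B
t=9: queue=[B,F,H,A,E,G,D] q_used=1 → run B
t=10: queue=[B,F,H,A,E,G,D] q_used=2 → run B
t=11: queue=[F,H,A,E,G,D] q_used=0 → run F
t=12: queue=[F,H,A,E,G,D] q_used=1 → run F
t=13: queue=[F,H,A,E,G,D] q_used=2 → run F
t=14: queue=[H,A,E,G,D,F] q_used=0 → run H
t=15: queue=[H,A,E,G,D,F] q_used=1 → run H
t=16: queue=[A,E,G,D,F] q_used=0 → run A
t=17: queue=[A,E,G,D,F] q_used=1 → run A
t=18: queue=[A,E,G,D,F] q_used=2 → run A
t=19: queue=[E,G,D,F] q_used=0 → run E
t=20: queue=[E,G,D,F] q_used=1 → run E
t=21: queue=[E,G,D,F] q_used=2 → run E
t=22: queue=[G,D,F] q_used=0 → run G
t=23: queue=[G,D,F] q_used=1 → run G
t=24: queue=[G,D,F] q_used=2 → run G
t=25: queue=[D,F,G] q_used=0 → run D
t=26: queue=[D,F,G] q_used=1 → run D
t=27: queue=[D,F,G] q_used=2 → run D
t=28: queue=[F,G] q_used=0 → run F
t=29: queue=[F,G] q_used=1 → run F
t=30: queue=[F,G] q_used=2 → run F
t=31: queue=[G,F] q_used=0 → run G
t=32: queue=[G,F] q_used=1 → run G
t=33: queue=[G,F] q_used=2 → run G
t=34: queue=[F,G] q_used=0 → run F
t=35: queue=[G] q_used=0 → run G
t=36: queue=[G] q_used=1 → run G
t=37: (idle)
t=38: (idle)
t=39: (idle)
t=40: (idle)
t=41: (idle)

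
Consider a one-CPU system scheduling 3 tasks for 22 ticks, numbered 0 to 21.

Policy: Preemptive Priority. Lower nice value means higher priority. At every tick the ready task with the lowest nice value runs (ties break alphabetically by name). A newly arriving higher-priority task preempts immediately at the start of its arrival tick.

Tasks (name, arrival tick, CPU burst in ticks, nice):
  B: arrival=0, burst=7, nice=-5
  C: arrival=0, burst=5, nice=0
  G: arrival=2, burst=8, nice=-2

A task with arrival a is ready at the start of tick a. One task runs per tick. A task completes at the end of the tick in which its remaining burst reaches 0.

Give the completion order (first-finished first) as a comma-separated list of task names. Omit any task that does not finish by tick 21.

completion order = B, G, C

t=0: ready={B,C} → run B
t=1: ready={B,C} → run B
t=2: ready={B,C,G} → run B
t=3: ready={B,C,G} → run B
t=4: ready={B,C,G} → run B
t=5: ready={B,C,G} → run B
t=6: ready={B,C,G} → run B
t=7: ready={C,G} → run G
t=8: ready={C,G} → run G
t=9: ready={C,G} → run G
t=10: ready={C,G} → run G
t=11: ready={C,G} → run G
t=12: ready={C,G} → run G
t=13: ready={C,G} → run G
t=14: ready={C,G} → run G
t=15: ready={C} → run C
t=16: ready={C} → run C
t=17: ready={C} → run C
t=18: ready={C} → run C
t=19: ready={C} → run C
t=20: (idle)
t=21: (idle)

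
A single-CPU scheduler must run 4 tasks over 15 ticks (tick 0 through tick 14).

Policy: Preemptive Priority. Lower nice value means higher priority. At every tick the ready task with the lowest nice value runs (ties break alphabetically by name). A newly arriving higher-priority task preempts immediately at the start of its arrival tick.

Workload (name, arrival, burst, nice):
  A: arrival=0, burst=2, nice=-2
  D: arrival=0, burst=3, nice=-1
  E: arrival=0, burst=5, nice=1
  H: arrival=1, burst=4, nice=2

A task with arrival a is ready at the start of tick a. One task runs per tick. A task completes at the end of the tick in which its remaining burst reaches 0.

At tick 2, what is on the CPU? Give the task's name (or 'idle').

running at tick 2 = D

t=0: ready={A,D,E} → run A
t=1: ready={A,D,E,H} → run A
t=2: ready={D,E,H} → run D
t=3: ready={D,E,H} → run D
t=4: ready={D,E,H} → run D
t=5: ready={E,H} → run E
t=6: ready={E,H} → run E
t=7: ready={E,H} → run E
t=8: ready={E,H} → run E
t=9: ready={E,H} → run E
t=10: ready={H} → run H
t=11: ready={H} → run H
t=12: ready={H} → run H
t=13: ready={H} → run H
t=14: (idle)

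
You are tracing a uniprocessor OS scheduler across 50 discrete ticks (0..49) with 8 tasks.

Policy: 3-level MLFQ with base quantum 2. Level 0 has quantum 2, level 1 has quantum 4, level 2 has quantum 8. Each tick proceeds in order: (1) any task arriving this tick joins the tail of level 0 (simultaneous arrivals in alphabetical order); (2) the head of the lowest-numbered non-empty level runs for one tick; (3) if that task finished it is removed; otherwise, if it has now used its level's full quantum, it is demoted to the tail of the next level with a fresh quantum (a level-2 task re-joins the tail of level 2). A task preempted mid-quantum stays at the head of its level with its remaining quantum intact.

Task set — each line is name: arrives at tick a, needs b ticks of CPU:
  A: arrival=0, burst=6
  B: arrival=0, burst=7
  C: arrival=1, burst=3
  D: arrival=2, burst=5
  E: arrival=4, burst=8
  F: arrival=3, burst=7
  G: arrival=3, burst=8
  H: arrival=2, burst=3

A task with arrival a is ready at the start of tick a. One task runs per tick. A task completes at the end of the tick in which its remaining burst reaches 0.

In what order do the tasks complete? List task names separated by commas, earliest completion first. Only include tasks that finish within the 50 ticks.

completion order = A, C, D, H, B, F, G, E

t=0: L0/L1/L2 = AB/-/- → run A
t=1: L0/L1/L2 = ABC/-/- → run A
t=2: L0/L1/L2 = BCDH/A/- → run B
t=3: L0/L1/L2 = BCDHFG/A/- → run B
t=4: L0/L1/L2 = CDHFGE/AB/- → run C
t=5: L0/L1/L2 = CDHFGE/AB/- → run C
t=6: L0/L1/L2 = DHFGE/ABC/- → run D
t=7: L0/L1/L2 = DHFGE/ABC/- → run D
t=8: L0/L1/L2 = HFGE/ABCD/- → run H
t=9: L0/L1/L2 = HFGE/ABCD/- → run H
t=10: L0/L1/L2 = FGE/ABCDH/- → run F
t=11: L0/L1/L2 = FGE/ABCDH/- → run F
t=12: L0/L1/L2 = GE/ABCDHF/- → run G
t=13: L0/L1/L2 = GE/ABCDHF/- → run G
t=14: L0/L1/L2 = E/ABCDHFG/- → run E
t=15: L0/L1/L2 = E/ABCDHFG/- → run E
t=16: L0/L1/L2 = -/ABCDHFGE/- → run A
t=17: L0/L1/L2 = -/ABCDHFGE/- → run A
t=18: L0/L1/L2 = -/ABCDHFGE/- → run A
t=19: L0/L1/L2 = -/ABCDHFGE/- → run A
t=20: L0/L1/L2 = -/BCDHFGE/- → run B
t=21: L0/L1/L2 = -/BCDHFGE/- → run B
t=22: L0/L1/L2 = -/BCDHFGE/- → run B
t=23: L0/L1/L2 = -/BCDHFGE/- → run B
t=24: L0/L1/L2 = -/CDHFGE/B → run C
t=25: L0/L1/L2 = -/DHFGE/B → run D
t=26: L0/L1/L2 = -/DHFGE/B → run D
t=27: L0/L1/L2 = -/DHFGE/B → run D
t=28: L0/L1/L2 = -/HFGE/B → run H
t=29: L0/L1/L2 = -/FGE/B → run F
t=30: L0/L1/L2 = -/FGE/B → run F
t=31: L0/L1/L2 = -/FGE/B → run F
t=32: L0/L1/L2 = -/FGE/B → run F
t=33: L0/L1/L2 = -/GE/BF → run G
t=34: L0/L1/L2 = -/GE/BF → run G
t=35: L0/L1/L2 = -/GE/BF → run G
t=36: L0/L1/L2 = -/GE/BF → run G
t=37: L0/L1/L2 = -/E/BFG → run E
t=38: L0/L1/L2 = -/E/BFG → run E
t=39: L0/L1/L2 = -/E/BFG → run E
t=40: L0/L1/L2 = -/E/BFG → run E
t=41: L0/L1/L2 = -/-/BFGE → run B
t=42: L0/L1/L2 = -/-/FGE → run F
t=43: L0/L1/L2 = -/-/GE → run G
t=44: L0/L1/L2 = -/-/GE → run G
t=45: L0/L1/L2 = -/-/E → run E
t=46: L0/L1/L2 = -/-/E → run E
t=47: (idle)
t=48: (idle)
t=49: (idle)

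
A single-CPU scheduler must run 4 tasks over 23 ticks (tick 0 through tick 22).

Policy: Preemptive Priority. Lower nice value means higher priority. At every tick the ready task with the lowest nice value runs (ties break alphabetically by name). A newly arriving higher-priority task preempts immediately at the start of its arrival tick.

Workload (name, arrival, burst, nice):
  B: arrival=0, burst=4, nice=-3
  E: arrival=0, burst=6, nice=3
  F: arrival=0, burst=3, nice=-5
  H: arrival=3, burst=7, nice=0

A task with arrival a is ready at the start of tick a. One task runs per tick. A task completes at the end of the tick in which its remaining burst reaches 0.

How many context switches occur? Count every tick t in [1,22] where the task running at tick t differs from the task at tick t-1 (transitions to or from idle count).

context switches = 4

t=0: ready={B,E,F} → run F
t=1: ready={B,E,F} → run F
t=2: ready={B,E,F} → run F
t=3: ready={B,E,H} → run B
t=4: ready={B,E,H} → run B
t=5: ready={B,E,H} → run B
t=6: ready={B,E,H} → run B
t=7: ready={E,H} → run H
t=8: ready={E,H} → run H
t=9: ready={E,H} → run H
t=10: ready={E,H} → run H
t=11: ready={E,H} → run H
t=12: ready={E,H} → run H
t=13: ready={E,H} → run H
t=14: ready={E} → run E
t=15: ready={E} → run E
t=16: ready={E} → run E
t=17: ready={E} → run E
t=18: ready={E} → run E
t=19: ready={E} → run E
t=20: (idle)
t=21: (idle)
t=22: (idle)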